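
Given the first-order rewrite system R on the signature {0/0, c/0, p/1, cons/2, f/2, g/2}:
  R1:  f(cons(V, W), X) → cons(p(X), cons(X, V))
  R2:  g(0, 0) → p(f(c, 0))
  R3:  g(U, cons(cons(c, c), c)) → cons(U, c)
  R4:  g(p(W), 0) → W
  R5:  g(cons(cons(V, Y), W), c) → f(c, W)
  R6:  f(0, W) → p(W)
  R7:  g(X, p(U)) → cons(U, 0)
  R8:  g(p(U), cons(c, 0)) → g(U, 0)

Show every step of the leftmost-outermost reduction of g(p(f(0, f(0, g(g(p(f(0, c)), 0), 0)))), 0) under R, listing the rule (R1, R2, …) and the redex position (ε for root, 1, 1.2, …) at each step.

p(p(c))

1. g(p(f(0, f(0, g(g(p(f(0, c)), 0), 0)))), 0)  →  f(0, f(0, g(g(p(f(0, c)), 0), 0)))   [R4 at ε]
2. f(0, f(0, g(g(p(f(0, c)), 0), 0)))  →  p(f(0, g(g(p(f(0, c)), 0), 0)))   [R6 at ε]
3. p(f(0, g(g(p(f(0, c)), 0), 0)))  →  p(p(g(g(p(f(0, c)), 0), 0)))   [R6 at 1]
4. p(p(g(g(p(f(0, c)), 0), 0)))  →  p(p(g(f(0, c), 0)))   [R4 at 1.1.1]
5. p(p(g(f(0, c), 0)))  →  p(p(g(p(c), 0)))   [R6 at 1.1.1]
6. p(p(g(p(c), 0)))  →  p(p(c))   [R4 at 1.1]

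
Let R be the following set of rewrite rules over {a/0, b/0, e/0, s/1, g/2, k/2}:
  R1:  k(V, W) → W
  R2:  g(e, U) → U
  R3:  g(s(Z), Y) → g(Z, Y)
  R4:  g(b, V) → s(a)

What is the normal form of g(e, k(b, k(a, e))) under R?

e

1. g(e, k(b, k(a, e)))  →  k(b, k(a, e))   [R2 at ε]
2. k(b, k(a, e))  →  k(a, e)   [R1 at ε]
3. k(a, e)  →  e   [R1 at ε]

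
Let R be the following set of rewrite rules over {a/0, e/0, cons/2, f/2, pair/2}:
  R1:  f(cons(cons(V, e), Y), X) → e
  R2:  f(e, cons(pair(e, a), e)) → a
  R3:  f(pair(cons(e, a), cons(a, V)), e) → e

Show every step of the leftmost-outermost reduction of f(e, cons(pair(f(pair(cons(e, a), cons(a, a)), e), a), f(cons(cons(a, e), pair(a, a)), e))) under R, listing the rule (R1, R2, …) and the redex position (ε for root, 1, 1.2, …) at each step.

1. f(e, cons(pair(f(pair(cons(e, a), cons(a, a)), e), a), f(cons(cons(a, e), pair(a, a)), e)))  →  f(e, cons(pair(e, a), f(cons(cons(a, e), pair(a, a)), e)))   [R3 at 2.1.1]
2. f(e, cons(pair(e, a), f(cons(cons(a, e), pair(a, a)), e)))  →  f(e, cons(pair(e, a), e))   [R1 at 2.2]
3. f(e, cons(pair(e, a), e))  →  a   [R2 at ε]

a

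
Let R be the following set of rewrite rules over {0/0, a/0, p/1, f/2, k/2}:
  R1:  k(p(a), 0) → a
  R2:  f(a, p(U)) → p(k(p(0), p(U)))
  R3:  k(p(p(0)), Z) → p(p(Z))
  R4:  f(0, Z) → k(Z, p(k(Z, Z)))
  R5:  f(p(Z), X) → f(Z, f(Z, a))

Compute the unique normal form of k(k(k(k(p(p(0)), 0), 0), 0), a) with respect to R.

p(p(a))

1. k(k(k(k(p(p(0)), 0), 0), 0), a)  →  k(k(k(p(p(0)), 0), 0), a)   [R3 at 1.1.1]
2. k(k(k(p(p(0)), 0), 0), a)  →  k(k(p(p(0)), 0), a)   [R3 at 1.1]
3. k(k(p(p(0)), 0), a)  →  k(p(p(0)), a)   [R3 at 1]
4. k(p(p(0)), a)  →  p(p(a))   [R3 at ε]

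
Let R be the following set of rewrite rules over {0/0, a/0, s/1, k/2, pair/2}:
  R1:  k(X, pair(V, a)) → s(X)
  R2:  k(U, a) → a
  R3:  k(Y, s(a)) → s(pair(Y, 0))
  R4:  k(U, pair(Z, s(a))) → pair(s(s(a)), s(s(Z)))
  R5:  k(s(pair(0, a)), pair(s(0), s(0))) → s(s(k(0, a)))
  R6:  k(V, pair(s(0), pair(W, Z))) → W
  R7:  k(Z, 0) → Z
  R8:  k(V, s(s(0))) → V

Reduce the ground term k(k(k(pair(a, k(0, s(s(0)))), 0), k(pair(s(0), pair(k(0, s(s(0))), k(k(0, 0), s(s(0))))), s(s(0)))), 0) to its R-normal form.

0

1. k(k(k(pair(a, k(0, s(s(0)))), 0), k(pair(s(0), pair(k(0, s(s(0))), k(k(0, 0), s(s(0))))), s(s(0)))), 0)  →  k(k(pair(a, k(0, s(s(0)))), 0), k(pair(s(0), pair(k(0, s(s(0))), k(k(0, 0), s(s(0))))), s(s(0))))   [R7 at ε]
2. k(k(pair(a, k(0, s(s(0)))), 0), k(pair(s(0), pair(k(0, s(s(0))), k(k(0, 0), s(s(0))))), s(s(0))))  →  k(pair(a, k(0, s(s(0)))), k(pair(s(0), pair(k(0, s(s(0))), k(k(0, 0), s(s(0))))), s(s(0))))   [R7 at 1]
3. k(pair(a, k(0, s(s(0)))), k(pair(s(0), pair(k(0, s(s(0))), k(k(0, 0), s(s(0))))), s(s(0))))  →  k(pair(a, 0), k(pair(s(0), pair(k(0, s(s(0))), k(k(0, 0), s(s(0))))), s(s(0))))   [R8 at 1.2]
4. k(pair(a, 0), k(pair(s(0), pair(k(0, s(s(0))), k(k(0, 0), s(s(0))))), s(s(0))))  →  k(pair(a, 0), pair(s(0), pair(k(0, s(s(0))), k(k(0, 0), s(s(0))))))   [R8 at 2]
5. k(pair(a, 0), pair(s(0), pair(k(0, s(s(0))), k(k(0, 0), s(s(0))))))  →  k(0, s(s(0)))   [R6 at ε]
6. k(0, s(s(0)))  →  0   [R8 at ε]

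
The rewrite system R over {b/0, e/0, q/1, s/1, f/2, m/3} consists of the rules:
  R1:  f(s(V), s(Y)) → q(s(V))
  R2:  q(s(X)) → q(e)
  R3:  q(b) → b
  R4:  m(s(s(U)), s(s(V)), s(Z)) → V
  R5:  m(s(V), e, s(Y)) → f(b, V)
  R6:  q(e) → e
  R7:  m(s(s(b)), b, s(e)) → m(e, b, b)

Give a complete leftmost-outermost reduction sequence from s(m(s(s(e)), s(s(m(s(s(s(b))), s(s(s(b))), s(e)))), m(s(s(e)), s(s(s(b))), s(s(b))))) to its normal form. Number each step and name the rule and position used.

1. s(m(s(s(e)), s(s(m(s(s(s(b))), s(s(s(b))), s(e)))), m(s(s(e)), s(s(s(b))), s(s(b)))))  →  s(m(s(s(e)), s(s(s(b))), m(s(s(e)), s(s(s(b))), s(s(b)))))   [R4 at 1.2.1.1]
2. s(m(s(s(e)), s(s(s(b))), m(s(s(e)), s(s(s(b))), s(s(b)))))  →  s(m(s(s(e)), s(s(s(b))), s(b)))   [R4 at 1.3]
3. s(m(s(s(e)), s(s(s(b))), s(b)))  →  s(s(b))   [R4 at 1]

s(s(b))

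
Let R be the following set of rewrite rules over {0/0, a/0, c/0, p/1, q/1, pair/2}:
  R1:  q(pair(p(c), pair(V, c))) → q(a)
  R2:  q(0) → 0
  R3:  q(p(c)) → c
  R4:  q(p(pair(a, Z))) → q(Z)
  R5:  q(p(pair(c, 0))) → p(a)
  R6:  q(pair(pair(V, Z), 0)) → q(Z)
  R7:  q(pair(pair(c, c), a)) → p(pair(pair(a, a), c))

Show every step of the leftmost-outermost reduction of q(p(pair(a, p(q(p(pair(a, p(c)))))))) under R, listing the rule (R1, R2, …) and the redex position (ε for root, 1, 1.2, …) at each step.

1. q(p(pair(a, p(q(p(pair(a, p(c))))))))  →  q(p(q(p(pair(a, p(c))))))   [R4 at ε]
2. q(p(q(p(pair(a, p(c))))))  →  q(p(q(p(c))))   [R4 at 1.1]
3. q(p(q(p(c))))  →  q(p(c))   [R3 at 1.1]
4. q(p(c))  →  c   [R3 at ε]

c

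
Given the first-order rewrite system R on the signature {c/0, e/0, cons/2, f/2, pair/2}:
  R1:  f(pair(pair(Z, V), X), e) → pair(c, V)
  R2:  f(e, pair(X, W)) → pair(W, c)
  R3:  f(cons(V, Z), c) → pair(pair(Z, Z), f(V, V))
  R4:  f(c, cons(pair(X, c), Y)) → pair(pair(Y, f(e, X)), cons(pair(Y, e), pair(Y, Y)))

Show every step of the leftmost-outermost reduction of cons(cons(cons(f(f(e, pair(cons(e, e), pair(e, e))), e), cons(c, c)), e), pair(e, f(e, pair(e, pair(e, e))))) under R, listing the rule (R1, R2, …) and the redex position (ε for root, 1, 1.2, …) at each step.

cons(cons(cons(pair(c, e), cons(c, c)), e), pair(e, pair(pair(e, e), c)))

1. cons(cons(cons(f(f(e, pair(cons(e, e), pair(e, e))), e), cons(c, c)), e), pair(e, f(e, pair(e, pair(e, e)))))  →  cons(cons(cons(f(pair(pair(e, e), c), e), cons(c, c)), e), pair(e, f(e, pair(e, pair(e, e)))))   [R2 at 1.1.1.1]
2. cons(cons(cons(f(pair(pair(e, e), c), e), cons(c, c)), e), pair(e, f(e, pair(e, pair(e, e)))))  →  cons(cons(cons(pair(c, e), cons(c, c)), e), pair(e, f(e, pair(e, pair(e, e)))))   [R1 at 1.1.1]
3. cons(cons(cons(pair(c, e), cons(c, c)), e), pair(e, f(e, pair(e, pair(e, e)))))  →  cons(cons(cons(pair(c, e), cons(c, c)), e), pair(e, pair(pair(e, e), c)))   [R2 at 2.2]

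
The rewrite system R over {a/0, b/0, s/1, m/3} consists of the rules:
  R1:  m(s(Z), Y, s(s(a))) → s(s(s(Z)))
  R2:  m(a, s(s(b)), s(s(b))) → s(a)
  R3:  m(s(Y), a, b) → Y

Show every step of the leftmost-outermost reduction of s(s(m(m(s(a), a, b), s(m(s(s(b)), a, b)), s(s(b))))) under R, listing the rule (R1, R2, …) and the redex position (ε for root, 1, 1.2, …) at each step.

s(s(s(a)))

1. s(s(m(m(s(a), a, b), s(m(s(s(b)), a, b)), s(s(b)))))  →  s(s(m(a, s(m(s(s(b)), a, b)), s(s(b)))))   [R3 at 1.1.1]
2. s(s(m(a, s(m(s(s(b)), a, b)), s(s(b)))))  →  s(s(m(a, s(s(b)), s(s(b)))))   [R3 at 1.1.2.1]
3. s(s(m(a, s(s(b)), s(s(b)))))  →  s(s(s(a)))   [R2 at 1.1]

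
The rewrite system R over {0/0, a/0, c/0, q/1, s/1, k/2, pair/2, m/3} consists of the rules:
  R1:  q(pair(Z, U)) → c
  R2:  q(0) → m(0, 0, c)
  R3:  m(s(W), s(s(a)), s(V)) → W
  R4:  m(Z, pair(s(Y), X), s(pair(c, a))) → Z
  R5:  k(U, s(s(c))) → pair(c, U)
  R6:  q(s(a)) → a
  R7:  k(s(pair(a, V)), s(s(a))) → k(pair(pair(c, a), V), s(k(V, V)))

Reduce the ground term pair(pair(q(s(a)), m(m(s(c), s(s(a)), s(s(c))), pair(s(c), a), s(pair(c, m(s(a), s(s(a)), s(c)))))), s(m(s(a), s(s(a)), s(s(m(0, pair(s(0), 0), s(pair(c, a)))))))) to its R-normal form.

1. pair(pair(q(s(a)), m(m(s(c), s(s(a)), s(s(c))), pair(s(c), a), s(pair(c, m(s(a), s(s(a)), s(c)))))), s(m(s(a), s(s(a)), s(s(m(0, pair(s(0), 0), s(pair(c, a))))))))  →  pair(pair(a, m(m(s(c), s(s(a)), s(s(c))), pair(s(c), a), s(pair(c, m(s(a), s(s(a)), s(c)))))), s(m(s(a), s(s(a)), s(s(m(0, pair(s(0), 0), s(pair(c, a))))))))   [R6 at 1.1]
2. pair(pair(a, m(m(s(c), s(s(a)), s(s(c))), pair(s(c), a), s(pair(c, m(s(a), s(s(a)), s(c)))))), s(m(s(a), s(s(a)), s(s(m(0, pair(s(0), 0), s(pair(c, a))))))))  →  pair(pair(a, m(c, pair(s(c), a), s(pair(c, m(s(a), s(s(a)), s(c)))))), s(m(s(a), s(s(a)), s(s(m(0, pair(s(0), 0), s(pair(c, a))))))))   [R3 at 1.2.1]
3. pair(pair(a, m(c, pair(s(c), a), s(pair(c, m(s(a), s(s(a)), s(c)))))), s(m(s(a), s(s(a)), s(s(m(0, pair(s(0), 0), s(pair(c, a))))))))  →  pair(pair(a, m(c, pair(s(c), a), s(pair(c, a)))), s(m(s(a), s(s(a)), s(s(m(0, pair(s(0), 0), s(pair(c, a))))))))   [R3 at 1.2.3.1.2]
4. pair(pair(a, m(c, pair(s(c), a), s(pair(c, a)))), s(m(s(a), s(s(a)), s(s(m(0, pair(s(0), 0), s(pair(c, a))))))))  →  pair(pair(a, c), s(m(s(a), s(s(a)), s(s(m(0, pair(s(0), 0), s(pair(c, a))))))))   [R4 at 1.2]
5. pair(pair(a, c), s(m(s(a), s(s(a)), s(s(m(0, pair(s(0), 0), s(pair(c, a))))))))  →  pair(pair(a, c), s(a))   [R3 at 2.1]

pair(pair(a, c), s(a))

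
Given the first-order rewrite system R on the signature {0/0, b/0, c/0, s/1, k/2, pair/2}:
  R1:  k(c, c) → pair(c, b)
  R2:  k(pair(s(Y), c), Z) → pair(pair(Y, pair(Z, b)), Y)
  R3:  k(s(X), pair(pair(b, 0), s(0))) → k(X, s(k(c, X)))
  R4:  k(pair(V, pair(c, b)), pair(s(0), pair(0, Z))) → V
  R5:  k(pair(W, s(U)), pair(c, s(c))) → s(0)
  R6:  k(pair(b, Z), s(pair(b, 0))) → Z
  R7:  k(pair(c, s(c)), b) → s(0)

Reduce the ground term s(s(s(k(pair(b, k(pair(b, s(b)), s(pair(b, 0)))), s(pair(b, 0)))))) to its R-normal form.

1. s(s(s(k(pair(b, k(pair(b, s(b)), s(pair(b, 0)))), s(pair(b, 0))))))  →  s(s(s(k(pair(b, s(b)), s(pair(b, 0))))))   [R6 at 1.1.1]
2. s(s(s(k(pair(b, s(b)), s(pair(b, 0))))))  →  s(s(s(s(b))))   [R6 at 1.1.1]

s(s(s(s(b))))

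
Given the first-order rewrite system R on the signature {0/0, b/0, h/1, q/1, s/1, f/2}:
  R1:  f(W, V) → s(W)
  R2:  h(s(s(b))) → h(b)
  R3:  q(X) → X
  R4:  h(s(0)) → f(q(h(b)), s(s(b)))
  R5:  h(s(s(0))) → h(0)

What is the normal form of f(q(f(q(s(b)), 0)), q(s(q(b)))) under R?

s(s(s(b)))

1. f(q(f(q(s(b)), 0)), q(s(q(b))))  →  s(q(f(q(s(b)), 0)))   [R1 at ε]
2. s(q(f(q(s(b)), 0)))  →  s(f(q(s(b)), 0))   [R3 at 1]
3. s(f(q(s(b)), 0))  →  s(s(q(s(b))))   [R1 at 1]
4. s(s(q(s(b))))  →  s(s(s(b)))   [R3 at 1.1]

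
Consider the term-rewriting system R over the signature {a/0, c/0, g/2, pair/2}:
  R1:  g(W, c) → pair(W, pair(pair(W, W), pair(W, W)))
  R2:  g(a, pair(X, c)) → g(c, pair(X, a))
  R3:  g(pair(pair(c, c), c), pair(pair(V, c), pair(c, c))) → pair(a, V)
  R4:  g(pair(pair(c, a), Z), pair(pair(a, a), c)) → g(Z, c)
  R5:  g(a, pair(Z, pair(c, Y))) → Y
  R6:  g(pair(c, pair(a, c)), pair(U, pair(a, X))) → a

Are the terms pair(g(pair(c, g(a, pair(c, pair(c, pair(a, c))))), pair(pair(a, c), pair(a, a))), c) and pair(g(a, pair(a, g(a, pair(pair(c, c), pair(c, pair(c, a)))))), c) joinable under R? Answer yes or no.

Reduce t₁ = pair(g(pair(c, g(a, pair(c, pair(c, pair(a, c))))), pair(pair(a, c), pair(a, a))), c):
1. pair(g(pair(c, g(a, pair(c, pair(c, pair(a, c))))), pair(pair(a, c), pair(a, a))), c)  →  pair(g(pair(c, pair(a, c)), pair(pair(a, c), pair(a, a))), c)   [R5 at 1.1.2]
2. pair(g(pair(c, pair(a, c)), pair(pair(a, c), pair(a, a))), c)  →  pair(a, c)   [R6 at 1]

Reduce t₂ = pair(g(a, pair(a, g(a, pair(pair(c, c), pair(c, pair(c, a)))))), c):
1. pair(g(a, pair(a, g(a, pair(pair(c, c), pair(c, pair(c, a)))))), c)  →  pair(g(a, pair(a, pair(c, a))), c)   [R5 at 1.2.2]
2. pair(g(a, pair(a, pair(c, a))), c)  →  pair(a, c)   [R5 at 1]

yes — NF(t₁) = pair(a, c), NF(t₂) = pair(a, c)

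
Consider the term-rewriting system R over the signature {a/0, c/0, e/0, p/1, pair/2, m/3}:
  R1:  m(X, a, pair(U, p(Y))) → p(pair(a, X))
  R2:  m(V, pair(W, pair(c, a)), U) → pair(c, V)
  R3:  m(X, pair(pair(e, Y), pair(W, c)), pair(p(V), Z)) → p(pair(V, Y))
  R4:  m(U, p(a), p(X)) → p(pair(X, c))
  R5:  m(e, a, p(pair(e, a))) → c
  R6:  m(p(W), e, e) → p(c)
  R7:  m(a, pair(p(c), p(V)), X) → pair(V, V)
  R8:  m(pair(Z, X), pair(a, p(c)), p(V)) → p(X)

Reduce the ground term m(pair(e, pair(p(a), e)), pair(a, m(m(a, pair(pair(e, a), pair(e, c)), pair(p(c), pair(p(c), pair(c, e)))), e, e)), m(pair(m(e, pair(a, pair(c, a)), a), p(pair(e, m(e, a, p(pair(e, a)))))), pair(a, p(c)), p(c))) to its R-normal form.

p(pair(p(a), e))

1. m(pair(e, pair(p(a), e)), pair(a, m(m(a, pair(pair(e, a), pair(e, c)), pair(p(c), pair(p(c), pair(c, e)))), e, e)), m(pair(m(e, pair(a, pair(c, a)), a), p(pair(e, m(e, a, p(pair(e, a)))))), pair(a, p(c)), p(c)))  →  m(pair(e, pair(p(a), e)), pair(a, m(p(pair(c, a)), e, e)), m(pair(m(e, pair(a, pair(c, a)), a), p(pair(e, m(e, a, p(pair(e, a)))))), pair(a, p(c)), p(c)))   [R3 at 2.2.1]
2. m(pair(e, pair(p(a), e)), pair(a, m(p(pair(c, a)), e, e)), m(pair(m(e, pair(a, pair(c, a)), a), p(pair(e, m(e, a, p(pair(e, a)))))), pair(a, p(c)), p(c)))  →  m(pair(e, pair(p(a), e)), pair(a, p(c)), m(pair(m(e, pair(a, pair(c, a)), a), p(pair(e, m(e, a, p(pair(e, a)))))), pair(a, p(c)), p(c)))   [R6 at 2.2]
3. m(pair(e, pair(p(a), e)), pair(a, p(c)), m(pair(m(e, pair(a, pair(c, a)), a), p(pair(e, m(e, a, p(pair(e, a)))))), pair(a, p(c)), p(c)))  →  m(pair(e, pair(p(a), e)), pair(a, p(c)), p(p(pair(e, m(e, a, p(pair(e, a)))))))   [R8 at 3]
4. m(pair(e, pair(p(a), e)), pair(a, p(c)), p(p(pair(e, m(e, a, p(pair(e, a)))))))  →  p(pair(p(a), e))   [R8 at ε]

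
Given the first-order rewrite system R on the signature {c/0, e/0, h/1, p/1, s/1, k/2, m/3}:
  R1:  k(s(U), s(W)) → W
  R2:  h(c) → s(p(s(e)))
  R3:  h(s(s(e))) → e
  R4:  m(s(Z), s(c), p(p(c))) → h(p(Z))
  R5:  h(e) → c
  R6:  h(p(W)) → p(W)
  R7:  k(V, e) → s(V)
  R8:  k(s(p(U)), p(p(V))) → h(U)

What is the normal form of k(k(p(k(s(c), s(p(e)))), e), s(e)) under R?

1. k(k(p(k(s(c), s(p(e)))), e), s(e))  →  k(s(p(k(s(c), s(p(e))))), s(e))   [R7 at 1]
2. k(s(p(k(s(c), s(p(e))))), s(e))  →  e   [R1 at ε]

e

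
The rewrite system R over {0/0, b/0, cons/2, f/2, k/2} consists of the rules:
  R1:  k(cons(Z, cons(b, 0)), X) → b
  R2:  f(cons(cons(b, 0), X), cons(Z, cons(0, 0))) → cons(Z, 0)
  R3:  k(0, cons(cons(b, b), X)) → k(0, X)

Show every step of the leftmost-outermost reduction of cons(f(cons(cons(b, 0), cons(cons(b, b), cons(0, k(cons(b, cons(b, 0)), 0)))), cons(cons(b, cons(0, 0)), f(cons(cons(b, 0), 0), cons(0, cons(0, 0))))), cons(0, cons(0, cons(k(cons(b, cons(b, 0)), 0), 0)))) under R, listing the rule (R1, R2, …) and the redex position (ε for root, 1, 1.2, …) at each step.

cons(cons(cons(b, cons(0, 0)), 0), cons(0, cons(0, cons(b, 0))))

1. cons(f(cons(cons(b, 0), cons(cons(b, b), cons(0, k(cons(b, cons(b, 0)), 0)))), cons(cons(b, cons(0, 0)), f(cons(cons(b, 0), 0), cons(0, cons(0, 0))))), cons(0, cons(0, cons(k(cons(b, cons(b, 0)), 0), 0))))  →  cons(f(cons(cons(b, 0), cons(cons(b, b), cons(0, b))), cons(cons(b, cons(0, 0)), f(cons(cons(b, 0), 0), cons(0, cons(0, 0))))), cons(0, cons(0, cons(k(cons(b, cons(b, 0)), 0), 0))))   [R1 at 1.1.2.2.2]
2. cons(f(cons(cons(b, 0), cons(cons(b, b), cons(0, b))), cons(cons(b, cons(0, 0)), f(cons(cons(b, 0), 0), cons(0, cons(0, 0))))), cons(0, cons(0, cons(k(cons(b, cons(b, 0)), 0), 0))))  →  cons(f(cons(cons(b, 0), cons(cons(b, b), cons(0, b))), cons(cons(b, cons(0, 0)), cons(0, 0))), cons(0, cons(0, cons(k(cons(b, cons(b, 0)), 0), 0))))   [R2 at 1.2.2]
3. cons(f(cons(cons(b, 0), cons(cons(b, b), cons(0, b))), cons(cons(b, cons(0, 0)), cons(0, 0))), cons(0, cons(0, cons(k(cons(b, cons(b, 0)), 0), 0))))  →  cons(cons(cons(b, cons(0, 0)), 0), cons(0, cons(0, cons(k(cons(b, cons(b, 0)), 0), 0))))   [R2 at 1]
4. cons(cons(cons(b, cons(0, 0)), 0), cons(0, cons(0, cons(k(cons(b, cons(b, 0)), 0), 0))))  →  cons(cons(cons(b, cons(0, 0)), 0), cons(0, cons(0, cons(b, 0))))   [R1 at 2.2.2.1]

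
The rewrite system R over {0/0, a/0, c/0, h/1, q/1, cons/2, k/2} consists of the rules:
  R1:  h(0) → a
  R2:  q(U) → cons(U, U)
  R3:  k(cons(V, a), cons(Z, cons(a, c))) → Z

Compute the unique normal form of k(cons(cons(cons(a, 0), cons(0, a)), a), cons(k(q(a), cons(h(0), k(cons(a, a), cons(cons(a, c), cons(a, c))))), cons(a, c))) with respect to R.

1. k(cons(cons(cons(a, 0), cons(0, a)), a), cons(k(q(a), cons(h(0), k(cons(a, a), cons(cons(a, c), cons(a, c))))), cons(a, c)))  →  k(q(a), cons(h(0), k(cons(a, a), cons(cons(a, c), cons(a, c)))))   [R3 at ε]
2. k(q(a), cons(h(0), k(cons(a, a), cons(cons(a, c), cons(a, c)))))  →  k(cons(a, a), cons(h(0), k(cons(a, a), cons(cons(a, c), cons(a, c)))))   [R2 at 1]
3. k(cons(a, a), cons(h(0), k(cons(a, a), cons(cons(a, c), cons(a, c)))))  →  k(cons(a, a), cons(a, k(cons(a, a), cons(cons(a, c), cons(a, c)))))   [R1 at 2.1]
4. k(cons(a, a), cons(a, k(cons(a, a), cons(cons(a, c), cons(a, c)))))  →  k(cons(a, a), cons(a, cons(a, c)))   [R3 at 2.2]
5. k(cons(a, a), cons(a, cons(a, c)))  →  a   [R3 at ε]

a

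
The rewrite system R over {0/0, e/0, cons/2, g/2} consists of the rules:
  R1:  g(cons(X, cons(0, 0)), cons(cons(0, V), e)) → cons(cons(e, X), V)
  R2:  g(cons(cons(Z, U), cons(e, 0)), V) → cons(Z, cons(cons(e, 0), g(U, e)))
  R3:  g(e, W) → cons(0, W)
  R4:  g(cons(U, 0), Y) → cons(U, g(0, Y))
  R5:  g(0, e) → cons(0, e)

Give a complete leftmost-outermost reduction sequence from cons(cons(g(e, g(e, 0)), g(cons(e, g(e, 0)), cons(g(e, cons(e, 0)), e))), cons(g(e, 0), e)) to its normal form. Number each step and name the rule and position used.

1. cons(cons(g(e, g(e, 0)), g(cons(e, g(e, 0)), cons(g(e, cons(e, 0)), e))), cons(g(e, 0), e))  →  cons(cons(cons(0, g(e, 0)), g(cons(e, g(e, 0)), cons(g(e, cons(e, 0)), e))), cons(g(e, 0), e))   [R3 at 1.1]
2. cons(cons(cons(0, g(e, 0)), g(cons(e, g(e, 0)), cons(g(e, cons(e, 0)), e))), cons(g(e, 0), e))  →  cons(cons(cons(0, cons(0, 0)), g(cons(e, g(e, 0)), cons(g(e, cons(e, 0)), e))), cons(g(e, 0), e))   [R3 at 1.1.2]
3. cons(cons(cons(0, cons(0, 0)), g(cons(e, g(e, 0)), cons(g(e, cons(e, 0)), e))), cons(g(e, 0), e))  →  cons(cons(cons(0, cons(0, 0)), g(cons(e, cons(0, 0)), cons(g(e, cons(e, 0)), e))), cons(g(e, 0), e))   [R3 at 1.2.1.2]
4. cons(cons(cons(0, cons(0, 0)), g(cons(e, cons(0, 0)), cons(g(e, cons(e, 0)), e))), cons(g(e, 0), e))  →  cons(cons(cons(0, cons(0, 0)), g(cons(e, cons(0, 0)), cons(cons(0, cons(e, 0)), e))), cons(g(e, 0), e))   [R3 at 1.2.2.1]
5. cons(cons(cons(0, cons(0, 0)), g(cons(e, cons(0, 0)), cons(cons(0, cons(e, 0)), e))), cons(g(e, 0), e))  →  cons(cons(cons(0, cons(0, 0)), cons(cons(e, e), cons(e, 0))), cons(g(e, 0), e))   [R1 at 1.2]
6. cons(cons(cons(0, cons(0, 0)), cons(cons(e, e), cons(e, 0))), cons(g(e, 0), e))  →  cons(cons(cons(0, cons(0, 0)), cons(cons(e, e), cons(e, 0))), cons(cons(0, 0), e))   [R3 at 2.1]

cons(cons(cons(0, cons(0, 0)), cons(cons(e, e), cons(e, 0))), cons(cons(0, 0), e))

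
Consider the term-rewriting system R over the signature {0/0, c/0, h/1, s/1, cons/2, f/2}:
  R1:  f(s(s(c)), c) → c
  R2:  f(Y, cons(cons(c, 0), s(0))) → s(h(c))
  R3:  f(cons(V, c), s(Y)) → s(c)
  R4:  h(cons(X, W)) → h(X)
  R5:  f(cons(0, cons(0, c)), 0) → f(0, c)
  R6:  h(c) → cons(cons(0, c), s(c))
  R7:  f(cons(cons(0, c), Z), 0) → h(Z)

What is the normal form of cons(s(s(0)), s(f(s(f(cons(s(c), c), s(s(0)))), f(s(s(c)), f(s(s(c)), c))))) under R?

cons(s(s(0)), s(c))

1. cons(s(s(0)), s(f(s(f(cons(s(c), c), s(s(0)))), f(s(s(c)), f(s(s(c)), c)))))  →  cons(s(s(0)), s(f(s(s(c)), f(s(s(c)), f(s(s(c)), c)))))   [R3 at 2.1.1.1]
2. cons(s(s(0)), s(f(s(s(c)), f(s(s(c)), f(s(s(c)), c)))))  →  cons(s(s(0)), s(f(s(s(c)), f(s(s(c)), c))))   [R1 at 2.1.2.2]
3. cons(s(s(0)), s(f(s(s(c)), f(s(s(c)), c))))  →  cons(s(s(0)), s(f(s(s(c)), c)))   [R1 at 2.1.2]
4. cons(s(s(0)), s(f(s(s(c)), c)))  →  cons(s(s(0)), s(c))   [R1 at 2.1]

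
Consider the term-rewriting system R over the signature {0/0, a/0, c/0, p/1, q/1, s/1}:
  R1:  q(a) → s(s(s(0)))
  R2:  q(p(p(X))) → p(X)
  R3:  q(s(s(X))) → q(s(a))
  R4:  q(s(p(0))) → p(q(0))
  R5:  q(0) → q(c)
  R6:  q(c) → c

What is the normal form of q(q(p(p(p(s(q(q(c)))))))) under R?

1. q(q(p(p(p(s(q(q(c))))))))  →  q(p(p(s(q(q(c))))))   [R2 at 1]
2. q(p(p(s(q(q(c))))))  →  p(s(q(q(c))))   [R2 at ε]
3. p(s(q(q(c))))  →  p(s(q(c)))   [R6 at 1.1.1]
4. p(s(q(c)))  →  p(s(c))   [R6 at 1.1]

p(s(c))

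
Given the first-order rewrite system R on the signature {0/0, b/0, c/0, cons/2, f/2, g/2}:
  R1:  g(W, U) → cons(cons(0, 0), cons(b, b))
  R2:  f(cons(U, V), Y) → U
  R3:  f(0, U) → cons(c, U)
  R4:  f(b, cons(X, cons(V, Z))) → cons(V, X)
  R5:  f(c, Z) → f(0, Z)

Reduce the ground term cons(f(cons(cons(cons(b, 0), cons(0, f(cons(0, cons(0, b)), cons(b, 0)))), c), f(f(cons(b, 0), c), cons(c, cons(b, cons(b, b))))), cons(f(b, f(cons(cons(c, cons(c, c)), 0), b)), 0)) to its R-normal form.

cons(cons(cons(b, 0), cons(0, 0)), cons(cons(c, c), 0))

1. cons(f(cons(cons(cons(b, 0), cons(0, f(cons(0, cons(0, b)), cons(b, 0)))), c), f(f(cons(b, 0), c), cons(c, cons(b, cons(b, b))))), cons(f(b, f(cons(cons(c, cons(c, c)), 0), b)), 0))  →  cons(cons(cons(b, 0), cons(0, f(cons(0, cons(0, b)), cons(b, 0)))), cons(f(b, f(cons(cons(c, cons(c, c)), 0), b)), 0))   [R2 at 1]
2. cons(cons(cons(b, 0), cons(0, f(cons(0, cons(0, b)), cons(b, 0)))), cons(f(b, f(cons(cons(c, cons(c, c)), 0), b)), 0))  →  cons(cons(cons(b, 0), cons(0, 0)), cons(f(b, f(cons(cons(c, cons(c, c)), 0), b)), 0))   [R2 at 1.2.2]
3. cons(cons(cons(b, 0), cons(0, 0)), cons(f(b, f(cons(cons(c, cons(c, c)), 0), b)), 0))  →  cons(cons(cons(b, 0), cons(0, 0)), cons(f(b, cons(c, cons(c, c))), 0))   [R2 at 2.1.2]
4. cons(cons(cons(b, 0), cons(0, 0)), cons(f(b, cons(c, cons(c, c))), 0))  →  cons(cons(cons(b, 0), cons(0, 0)), cons(cons(c, c), 0))   [R4 at 2.1]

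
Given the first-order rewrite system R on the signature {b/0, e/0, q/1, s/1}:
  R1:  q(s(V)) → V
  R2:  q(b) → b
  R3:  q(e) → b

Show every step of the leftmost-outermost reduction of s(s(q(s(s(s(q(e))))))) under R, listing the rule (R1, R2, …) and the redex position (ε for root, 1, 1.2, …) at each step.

1. s(s(q(s(s(s(q(e)))))))  →  s(s(s(s(q(e)))))   [R1 at 1.1]
2. s(s(s(s(q(e)))))  →  s(s(s(s(b))))   [R3 at 1.1.1.1]

s(s(s(s(b))))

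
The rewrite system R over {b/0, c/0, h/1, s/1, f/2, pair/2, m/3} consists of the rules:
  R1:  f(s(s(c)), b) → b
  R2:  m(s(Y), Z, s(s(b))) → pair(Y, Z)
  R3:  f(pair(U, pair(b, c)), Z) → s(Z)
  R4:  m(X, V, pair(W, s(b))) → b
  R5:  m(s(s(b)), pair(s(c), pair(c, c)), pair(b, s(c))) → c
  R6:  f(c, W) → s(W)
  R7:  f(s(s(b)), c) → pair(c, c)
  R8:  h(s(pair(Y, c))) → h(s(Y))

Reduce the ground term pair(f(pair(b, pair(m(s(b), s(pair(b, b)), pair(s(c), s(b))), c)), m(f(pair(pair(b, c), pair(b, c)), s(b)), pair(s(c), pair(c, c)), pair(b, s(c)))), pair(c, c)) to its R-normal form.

pair(s(c), pair(c, c))

1. pair(f(pair(b, pair(m(s(b), s(pair(b, b)), pair(s(c), s(b))), c)), m(f(pair(pair(b, c), pair(b, c)), s(b)), pair(s(c), pair(c, c)), pair(b, s(c)))), pair(c, c))  →  pair(f(pair(b, pair(b, c)), m(f(pair(pair(b, c), pair(b, c)), s(b)), pair(s(c), pair(c, c)), pair(b, s(c)))), pair(c, c))   [R4 at 1.1.2.1]
2. pair(f(pair(b, pair(b, c)), m(f(pair(pair(b, c), pair(b, c)), s(b)), pair(s(c), pair(c, c)), pair(b, s(c)))), pair(c, c))  →  pair(s(m(f(pair(pair(b, c), pair(b, c)), s(b)), pair(s(c), pair(c, c)), pair(b, s(c)))), pair(c, c))   [R3 at 1]
3. pair(s(m(f(pair(pair(b, c), pair(b, c)), s(b)), pair(s(c), pair(c, c)), pair(b, s(c)))), pair(c, c))  →  pair(s(m(s(s(b)), pair(s(c), pair(c, c)), pair(b, s(c)))), pair(c, c))   [R3 at 1.1.1]
4. pair(s(m(s(s(b)), pair(s(c), pair(c, c)), pair(b, s(c)))), pair(c, c))  →  pair(s(c), pair(c, c))   [R5 at 1.1]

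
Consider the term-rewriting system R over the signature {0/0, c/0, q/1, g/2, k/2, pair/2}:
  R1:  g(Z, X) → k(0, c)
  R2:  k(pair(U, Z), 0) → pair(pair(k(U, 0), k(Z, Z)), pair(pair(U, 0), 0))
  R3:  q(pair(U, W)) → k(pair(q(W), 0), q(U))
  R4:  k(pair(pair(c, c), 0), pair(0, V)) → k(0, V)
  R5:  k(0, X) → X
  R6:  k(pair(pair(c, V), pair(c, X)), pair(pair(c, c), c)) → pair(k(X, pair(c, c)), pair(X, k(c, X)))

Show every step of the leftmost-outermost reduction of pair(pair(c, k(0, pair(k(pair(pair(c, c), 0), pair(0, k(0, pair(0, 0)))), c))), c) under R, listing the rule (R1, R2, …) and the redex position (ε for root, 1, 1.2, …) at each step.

1. pair(pair(c, k(0, pair(k(pair(pair(c, c), 0), pair(0, k(0, pair(0, 0)))), c))), c)  →  pair(pair(c, pair(k(pair(pair(c, c), 0), pair(0, k(0, pair(0, 0)))), c)), c)   [R5 at 1.2]
2. pair(pair(c, pair(k(pair(pair(c, c), 0), pair(0, k(0, pair(0, 0)))), c)), c)  →  pair(pair(c, pair(k(0, k(0, pair(0, 0))), c)), c)   [R4 at 1.2.1]
3. pair(pair(c, pair(k(0, k(0, pair(0, 0))), c)), c)  →  pair(pair(c, pair(k(0, pair(0, 0)), c)), c)   [R5 at 1.2.1]
4. pair(pair(c, pair(k(0, pair(0, 0)), c)), c)  →  pair(pair(c, pair(pair(0, 0), c)), c)   [R5 at 1.2.1]

pair(pair(c, pair(pair(0, 0), c)), c)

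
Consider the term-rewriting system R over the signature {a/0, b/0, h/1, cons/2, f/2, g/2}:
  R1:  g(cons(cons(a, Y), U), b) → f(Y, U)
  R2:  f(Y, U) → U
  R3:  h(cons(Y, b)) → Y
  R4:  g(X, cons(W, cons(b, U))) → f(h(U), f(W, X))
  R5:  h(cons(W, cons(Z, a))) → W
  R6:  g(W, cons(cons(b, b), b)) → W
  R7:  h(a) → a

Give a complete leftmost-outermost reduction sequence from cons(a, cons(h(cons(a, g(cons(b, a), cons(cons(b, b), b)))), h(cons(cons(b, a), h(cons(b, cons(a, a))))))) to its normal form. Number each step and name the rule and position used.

1. cons(a, cons(h(cons(a, g(cons(b, a), cons(cons(b, b), b)))), h(cons(cons(b, a), h(cons(b, cons(a, a)))))))  →  cons(a, cons(h(cons(a, cons(b, a))), h(cons(cons(b, a), h(cons(b, cons(a, a)))))))   [R6 at 2.1.1.2]
2. cons(a, cons(h(cons(a, cons(b, a))), h(cons(cons(b, a), h(cons(b, cons(a, a)))))))  →  cons(a, cons(a, h(cons(cons(b, a), h(cons(b, cons(a, a)))))))   [R5 at 2.1]
3. cons(a, cons(a, h(cons(cons(b, a), h(cons(b, cons(a, a)))))))  →  cons(a, cons(a, h(cons(cons(b, a), b))))   [R5 at 2.2.1.2]
4. cons(a, cons(a, h(cons(cons(b, a), b))))  →  cons(a, cons(a, cons(b, a)))   [R3 at 2.2]

cons(a, cons(a, cons(b, a)))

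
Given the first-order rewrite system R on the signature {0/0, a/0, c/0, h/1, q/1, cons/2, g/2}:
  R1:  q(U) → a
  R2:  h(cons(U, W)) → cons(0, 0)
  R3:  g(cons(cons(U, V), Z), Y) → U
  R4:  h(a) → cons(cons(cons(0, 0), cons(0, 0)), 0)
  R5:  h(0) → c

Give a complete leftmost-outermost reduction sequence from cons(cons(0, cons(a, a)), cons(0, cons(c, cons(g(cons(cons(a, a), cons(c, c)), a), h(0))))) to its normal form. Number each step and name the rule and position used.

1. cons(cons(0, cons(a, a)), cons(0, cons(c, cons(g(cons(cons(a, a), cons(c, c)), a), h(0)))))  →  cons(cons(0, cons(a, a)), cons(0, cons(c, cons(a, h(0)))))   [R3 at 2.2.2.1]
2. cons(cons(0, cons(a, a)), cons(0, cons(c, cons(a, h(0)))))  →  cons(cons(0, cons(a, a)), cons(0, cons(c, cons(a, c))))   [R5 at 2.2.2.2]

cons(cons(0, cons(a, a)), cons(0, cons(c, cons(a, c))))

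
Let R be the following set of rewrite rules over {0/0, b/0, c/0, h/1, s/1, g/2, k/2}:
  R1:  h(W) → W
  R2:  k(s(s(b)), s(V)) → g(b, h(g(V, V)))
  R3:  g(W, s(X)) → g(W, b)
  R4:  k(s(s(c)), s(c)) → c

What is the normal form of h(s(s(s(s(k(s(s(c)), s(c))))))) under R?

1. h(s(s(s(s(k(s(s(c)), s(c)))))))  →  s(s(s(s(k(s(s(c)), s(c))))))   [R1 at ε]
2. s(s(s(s(k(s(s(c)), s(c))))))  →  s(s(s(s(c))))   [R4 at 1.1.1.1]

s(s(s(s(c))))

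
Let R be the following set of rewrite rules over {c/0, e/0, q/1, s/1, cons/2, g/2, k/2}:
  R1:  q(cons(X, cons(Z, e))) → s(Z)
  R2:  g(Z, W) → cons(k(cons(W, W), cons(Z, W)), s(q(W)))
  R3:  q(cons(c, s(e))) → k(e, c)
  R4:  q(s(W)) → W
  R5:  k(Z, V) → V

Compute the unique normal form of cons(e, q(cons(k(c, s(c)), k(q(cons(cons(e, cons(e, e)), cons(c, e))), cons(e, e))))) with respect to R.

cons(e, s(e))

1. cons(e, q(cons(k(c, s(c)), k(q(cons(cons(e, cons(e, e)), cons(c, e))), cons(e, e)))))  →  cons(e, q(cons(s(c), k(q(cons(cons(e, cons(e, e)), cons(c, e))), cons(e, e)))))   [R5 at 2.1.1]
2. cons(e, q(cons(s(c), k(q(cons(cons(e, cons(e, e)), cons(c, e))), cons(e, e)))))  →  cons(e, q(cons(s(c), cons(e, e))))   [R5 at 2.1.2]
3. cons(e, q(cons(s(c), cons(e, e))))  →  cons(e, s(e))   [R1 at 2]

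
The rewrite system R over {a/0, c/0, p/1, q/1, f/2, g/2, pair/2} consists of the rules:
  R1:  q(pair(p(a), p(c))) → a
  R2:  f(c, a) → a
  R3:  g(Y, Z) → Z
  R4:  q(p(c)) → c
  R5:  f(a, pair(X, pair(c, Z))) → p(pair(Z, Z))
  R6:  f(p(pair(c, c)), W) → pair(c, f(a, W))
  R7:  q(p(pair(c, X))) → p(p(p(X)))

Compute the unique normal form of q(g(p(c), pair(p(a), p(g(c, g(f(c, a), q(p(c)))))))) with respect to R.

a

1. q(g(p(c), pair(p(a), p(g(c, g(f(c, a), q(p(c))))))))  →  q(pair(p(a), p(g(c, g(f(c, a), q(p(c)))))))   [R3 at 1]
2. q(pair(p(a), p(g(c, g(f(c, a), q(p(c)))))))  →  q(pair(p(a), p(g(f(c, a), q(p(c))))))   [R3 at 1.2.1]
3. q(pair(p(a), p(g(f(c, a), q(p(c))))))  →  q(pair(p(a), p(q(p(c)))))   [R3 at 1.2.1]
4. q(pair(p(a), p(q(p(c)))))  →  q(pair(p(a), p(c)))   [R4 at 1.2.1]
5. q(pair(p(a), p(c)))  →  a   [R1 at ε]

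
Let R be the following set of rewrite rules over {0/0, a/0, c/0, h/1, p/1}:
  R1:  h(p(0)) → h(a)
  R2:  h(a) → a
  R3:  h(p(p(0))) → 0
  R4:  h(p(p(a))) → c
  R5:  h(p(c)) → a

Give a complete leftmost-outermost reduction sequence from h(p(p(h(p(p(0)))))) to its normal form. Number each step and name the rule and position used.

0

1. h(p(p(h(p(p(0))))))  →  h(p(p(0)))   [R3 at 1.1.1]
2. h(p(p(0)))  →  0   [R3 at ε]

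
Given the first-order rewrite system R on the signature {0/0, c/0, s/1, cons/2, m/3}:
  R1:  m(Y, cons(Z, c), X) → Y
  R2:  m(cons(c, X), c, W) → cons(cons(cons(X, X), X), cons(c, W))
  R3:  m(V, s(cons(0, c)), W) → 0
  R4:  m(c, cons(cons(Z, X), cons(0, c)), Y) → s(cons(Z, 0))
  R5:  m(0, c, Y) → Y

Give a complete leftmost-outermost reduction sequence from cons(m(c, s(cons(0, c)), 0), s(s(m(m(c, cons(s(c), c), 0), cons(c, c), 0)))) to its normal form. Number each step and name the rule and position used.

1. cons(m(c, s(cons(0, c)), 0), s(s(m(m(c, cons(s(c), c), 0), cons(c, c), 0))))  →  cons(0, s(s(m(m(c, cons(s(c), c), 0), cons(c, c), 0))))   [R3 at 1]
2. cons(0, s(s(m(m(c, cons(s(c), c), 0), cons(c, c), 0))))  →  cons(0, s(s(m(c, cons(s(c), c), 0))))   [R1 at 2.1.1]
3. cons(0, s(s(m(c, cons(s(c), c), 0))))  →  cons(0, s(s(c)))   [R1 at 2.1.1]

cons(0, s(s(c)))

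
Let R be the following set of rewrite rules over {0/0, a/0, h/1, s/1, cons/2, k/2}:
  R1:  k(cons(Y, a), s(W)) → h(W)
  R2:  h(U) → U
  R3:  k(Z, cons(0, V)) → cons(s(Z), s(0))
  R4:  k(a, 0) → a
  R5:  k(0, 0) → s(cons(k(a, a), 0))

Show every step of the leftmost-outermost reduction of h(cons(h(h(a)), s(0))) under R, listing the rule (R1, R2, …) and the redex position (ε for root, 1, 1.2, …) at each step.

1. h(cons(h(h(a)), s(0)))  →  cons(h(h(a)), s(0))   [R2 at ε]
2. cons(h(h(a)), s(0))  →  cons(h(a), s(0))   [R2 at 1]
3. cons(h(a), s(0))  →  cons(a, s(0))   [R2 at 1]

cons(a, s(0))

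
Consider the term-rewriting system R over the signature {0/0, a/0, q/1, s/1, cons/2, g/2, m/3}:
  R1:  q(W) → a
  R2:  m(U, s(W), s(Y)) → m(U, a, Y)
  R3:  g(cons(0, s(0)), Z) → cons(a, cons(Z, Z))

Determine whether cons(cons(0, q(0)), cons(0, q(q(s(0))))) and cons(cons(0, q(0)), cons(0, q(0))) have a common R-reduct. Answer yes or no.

yes — NF(t₁) = cons(cons(0, a), cons(0, a)), NF(t₂) = cons(cons(0, a), cons(0, a))

Reduce t₁ = cons(cons(0, q(0)), cons(0, q(q(s(0))))):
1. cons(cons(0, q(0)), cons(0, q(q(s(0)))))  →  cons(cons(0, a), cons(0, q(q(s(0)))))   [R1 at 1.2]
2. cons(cons(0, a), cons(0, q(q(s(0)))))  →  cons(cons(0, a), cons(0, a))   [R1 at 2.2]

Reduce t₂ = cons(cons(0, q(0)), cons(0, q(0))):
1. cons(cons(0, q(0)), cons(0, q(0)))  →  cons(cons(0, a), cons(0, q(0)))   [R1 at 1.2]
2. cons(cons(0, a), cons(0, q(0)))  →  cons(cons(0, a), cons(0, a))   [R1 at 2.2]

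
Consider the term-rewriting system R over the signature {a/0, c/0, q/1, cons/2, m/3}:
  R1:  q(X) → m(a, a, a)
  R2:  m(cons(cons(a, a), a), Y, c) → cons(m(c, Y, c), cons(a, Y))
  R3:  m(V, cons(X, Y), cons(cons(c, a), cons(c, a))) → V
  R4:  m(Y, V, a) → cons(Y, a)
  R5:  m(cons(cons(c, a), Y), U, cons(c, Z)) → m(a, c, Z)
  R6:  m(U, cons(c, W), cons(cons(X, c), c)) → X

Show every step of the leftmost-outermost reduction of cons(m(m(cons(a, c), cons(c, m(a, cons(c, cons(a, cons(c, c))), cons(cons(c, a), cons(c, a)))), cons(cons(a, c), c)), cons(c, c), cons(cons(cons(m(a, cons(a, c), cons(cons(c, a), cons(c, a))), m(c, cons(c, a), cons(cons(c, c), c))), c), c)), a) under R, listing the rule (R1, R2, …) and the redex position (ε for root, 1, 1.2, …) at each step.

1. cons(m(m(cons(a, c), cons(c, m(a, cons(c, cons(a, cons(c, c))), cons(cons(c, a), cons(c, a)))), cons(cons(a, c), c)), cons(c, c), cons(cons(cons(m(a, cons(a, c), cons(cons(c, a), cons(c, a))), m(c, cons(c, a), cons(cons(c, c), c))), c), c)), a)  →  cons(cons(m(a, cons(a, c), cons(cons(c, a), cons(c, a))), m(c, cons(c, a), cons(cons(c, c), c))), a)   [R6 at 1]
2. cons(cons(m(a, cons(a, c), cons(cons(c, a), cons(c, a))), m(c, cons(c, a), cons(cons(c, c), c))), a)  →  cons(cons(a, m(c, cons(c, a), cons(cons(c, c), c))), a)   [R3 at 1.1]
3. cons(cons(a, m(c, cons(c, a), cons(cons(c, c), c))), a)  →  cons(cons(a, c), a)   [R6 at 1.2]

cons(cons(a, c), a)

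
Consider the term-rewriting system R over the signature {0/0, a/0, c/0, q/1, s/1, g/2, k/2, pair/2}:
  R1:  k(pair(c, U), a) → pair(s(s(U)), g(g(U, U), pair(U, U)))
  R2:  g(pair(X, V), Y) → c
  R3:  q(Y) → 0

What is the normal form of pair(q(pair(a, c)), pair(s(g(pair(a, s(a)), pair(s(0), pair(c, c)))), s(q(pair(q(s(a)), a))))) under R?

pair(0, pair(s(c), s(0)))

1. pair(q(pair(a, c)), pair(s(g(pair(a, s(a)), pair(s(0), pair(c, c)))), s(q(pair(q(s(a)), a)))))  →  pair(0, pair(s(g(pair(a, s(a)), pair(s(0), pair(c, c)))), s(q(pair(q(s(a)), a)))))   [R3 at 1]
2. pair(0, pair(s(g(pair(a, s(a)), pair(s(0), pair(c, c)))), s(q(pair(q(s(a)), a)))))  →  pair(0, pair(s(c), s(q(pair(q(s(a)), a)))))   [R2 at 2.1.1]
3. pair(0, pair(s(c), s(q(pair(q(s(a)), a)))))  →  pair(0, pair(s(c), s(0)))   [R3 at 2.2.1]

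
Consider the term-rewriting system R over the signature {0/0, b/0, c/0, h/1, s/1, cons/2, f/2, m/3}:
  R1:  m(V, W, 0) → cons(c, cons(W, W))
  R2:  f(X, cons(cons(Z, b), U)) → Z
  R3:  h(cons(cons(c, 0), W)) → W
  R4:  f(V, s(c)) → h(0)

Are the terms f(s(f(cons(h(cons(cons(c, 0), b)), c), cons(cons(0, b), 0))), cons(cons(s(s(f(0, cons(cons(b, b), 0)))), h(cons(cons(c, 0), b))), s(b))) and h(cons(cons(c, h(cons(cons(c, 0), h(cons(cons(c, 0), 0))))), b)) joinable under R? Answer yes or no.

no — NF(t₁) = s(s(b)), NF(t₂) = b

Reduce t₁ = f(s(f(cons(h(cons(cons(c, 0), b)), c), cons(cons(0, b), 0))), cons(cons(s(s(f(0, cons(cons(b, b), 0)))), h(cons(cons(c, 0), b))), s(b))):
1. f(s(f(cons(h(cons(cons(c, 0), b)), c), cons(cons(0, b), 0))), cons(cons(s(s(f(0, cons(cons(b, b), 0)))), h(cons(cons(c, 0), b))), s(b)))  →  f(s(0), cons(cons(s(s(f(0, cons(cons(b, b), 0)))), h(cons(cons(c, 0), b))), s(b)))   [R2 at 1.1]
2. f(s(0), cons(cons(s(s(f(0, cons(cons(b, b), 0)))), h(cons(cons(c, 0), b))), s(b)))  →  f(s(0), cons(cons(s(s(b)), h(cons(cons(c, 0), b))), s(b)))   [R2 at 2.1.1.1.1]
3. f(s(0), cons(cons(s(s(b)), h(cons(cons(c, 0), b))), s(b)))  →  f(s(0), cons(cons(s(s(b)), b), s(b)))   [R3 at 2.1.2]
4. f(s(0), cons(cons(s(s(b)), b), s(b)))  →  s(s(b))   [R2 at ε]

Reduce t₂ = h(cons(cons(c, h(cons(cons(c, 0), h(cons(cons(c, 0), 0))))), b)):
1. h(cons(cons(c, h(cons(cons(c, 0), h(cons(cons(c, 0), 0))))), b))  →  h(cons(cons(c, h(cons(cons(c, 0), 0))), b))   [R3 at 1.1.2]
2. h(cons(cons(c, h(cons(cons(c, 0), 0))), b))  →  h(cons(cons(c, 0), b))   [R3 at 1.1.2]
3. h(cons(cons(c, 0), b))  →  b   [R3 at ε]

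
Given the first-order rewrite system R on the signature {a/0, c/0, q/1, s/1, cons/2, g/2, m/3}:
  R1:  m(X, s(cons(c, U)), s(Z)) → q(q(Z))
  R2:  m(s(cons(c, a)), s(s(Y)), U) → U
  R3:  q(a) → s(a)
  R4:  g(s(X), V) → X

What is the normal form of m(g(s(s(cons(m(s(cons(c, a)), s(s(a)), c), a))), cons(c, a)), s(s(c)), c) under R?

1. m(g(s(s(cons(m(s(cons(c, a)), s(s(a)), c), a))), cons(c, a)), s(s(c)), c)  →  m(s(cons(m(s(cons(c, a)), s(s(a)), c), a)), s(s(c)), c)   [R4 at 1]
2. m(s(cons(m(s(cons(c, a)), s(s(a)), c), a)), s(s(c)), c)  →  m(s(cons(c, a)), s(s(c)), c)   [R2 at 1.1.1]
3. m(s(cons(c, a)), s(s(c)), c)  →  c   [R2 at ε]

c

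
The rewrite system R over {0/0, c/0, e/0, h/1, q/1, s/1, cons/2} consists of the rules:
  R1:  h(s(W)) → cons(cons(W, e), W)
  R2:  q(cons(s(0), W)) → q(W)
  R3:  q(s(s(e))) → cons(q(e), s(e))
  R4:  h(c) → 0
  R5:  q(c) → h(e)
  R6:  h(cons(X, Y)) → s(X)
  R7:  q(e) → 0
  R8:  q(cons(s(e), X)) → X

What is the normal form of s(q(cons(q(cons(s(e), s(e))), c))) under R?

s(c)

1. s(q(cons(q(cons(s(e), s(e))), c)))  →  s(q(cons(s(e), c)))   [R8 at 1.1.1]
2. s(q(cons(s(e), c)))  →  s(c)   [R8 at 1]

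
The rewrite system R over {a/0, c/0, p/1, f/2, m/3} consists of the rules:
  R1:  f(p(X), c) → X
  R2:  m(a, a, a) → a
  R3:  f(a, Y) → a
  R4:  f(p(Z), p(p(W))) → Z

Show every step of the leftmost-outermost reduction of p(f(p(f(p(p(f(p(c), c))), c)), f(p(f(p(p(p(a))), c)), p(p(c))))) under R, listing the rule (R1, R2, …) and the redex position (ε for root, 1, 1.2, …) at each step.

1. p(f(p(f(p(p(f(p(c), c))), c)), f(p(f(p(p(p(a))), c)), p(p(c)))))  →  p(f(p(p(f(p(c), c))), f(p(f(p(p(p(a))), c)), p(p(c)))))   [R1 at 1.1.1]
2. p(f(p(p(f(p(c), c))), f(p(f(p(p(p(a))), c)), p(p(c)))))  →  p(f(p(p(c)), f(p(f(p(p(p(a))), c)), p(p(c)))))   [R1 at 1.1.1.1]
3. p(f(p(p(c)), f(p(f(p(p(p(a))), c)), p(p(c)))))  →  p(f(p(p(c)), f(p(p(p(a))), c)))   [R4 at 1.2]
4. p(f(p(p(c)), f(p(p(p(a))), c)))  →  p(f(p(p(c)), p(p(a))))   [R1 at 1.2]
5. p(f(p(p(c)), p(p(a))))  →  p(p(c))   [R4 at 1]

p(p(c))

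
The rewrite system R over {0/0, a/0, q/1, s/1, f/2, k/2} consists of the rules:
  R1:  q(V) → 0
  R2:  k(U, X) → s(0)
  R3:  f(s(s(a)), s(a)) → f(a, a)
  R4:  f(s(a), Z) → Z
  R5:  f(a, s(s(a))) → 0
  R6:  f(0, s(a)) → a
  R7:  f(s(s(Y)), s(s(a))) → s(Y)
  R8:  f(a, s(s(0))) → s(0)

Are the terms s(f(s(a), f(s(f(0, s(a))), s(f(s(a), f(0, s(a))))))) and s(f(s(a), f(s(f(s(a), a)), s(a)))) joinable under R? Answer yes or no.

yes — NF(t₁) = s(s(a)), NF(t₂) = s(s(a))

Reduce t₁ = s(f(s(a), f(s(f(0, s(a))), s(f(s(a), f(0, s(a))))))):
1. s(f(s(a), f(s(f(0, s(a))), s(f(s(a), f(0, s(a)))))))  →  s(f(s(f(0, s(a))), s(f(s(a), f(0, s(a))))))   [R4 at 1]
2. s(f(s(f(0, s(a))), s(f(s(a), f(0, s(a))))))  →  s(f(s(a), s(f(s(a), f(0, s(a))))))   [R6 at 1.1.1]
3. s(f(s(a), s(f(s(a), f(0, s(a))))))  →  s(s(f(s(a), f(0, s(a)))))   [R4 at 1]
4. s(s(f(s(a), f(0, s(a)))))  →  s(s(f(0, s(a))))   [R4 at 1.1]
5. s(s(f(0, s(a))))  →  s(s(a))   [R6 at 1.1]

Reduce t₂ = s(f(s(a), f(s(f(s(a), a)), s(a)))):
1. s(f(s(a), f(s(f(s(a), a)), s(a))))  →  s(f(s(f(s(a), a)), s(a)))   [R4 at 1]
2. s(f(s(f(s(a), a)), s(a)))  →  s(f(s(a), s(a)))   [R4 at 1.1.1]
3. s(f(s(a), s(a)))  →  s(s(a))   [R4 at 1]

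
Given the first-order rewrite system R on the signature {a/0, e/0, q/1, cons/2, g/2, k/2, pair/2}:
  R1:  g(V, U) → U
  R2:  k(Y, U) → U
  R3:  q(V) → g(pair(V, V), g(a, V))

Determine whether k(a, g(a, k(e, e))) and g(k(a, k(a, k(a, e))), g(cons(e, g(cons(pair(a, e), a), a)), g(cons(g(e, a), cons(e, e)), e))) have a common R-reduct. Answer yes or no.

yes — NF(t₁) = e, NF(t₂) = e

Reduce t₁ = k(a, g(a, k(e, e))):
1. k(a, g(a, k(e, e)))  →  g(a, k(e, e))   [R2 at ε]
2. g(a, k(e, e))  →  k(e, e)   [R1 at ε]
3. k(e, e)  →  e   [R2 at ε]

Reduce t₂ = g(k(a, k(a, k(a, e))), g(cons(e, g(cons(pair(a, e), a), a)), g(cons(g(e, a), cons(e, e)), e))):
1. g(k(a, k(a, k(a, e))), g(cons(e, g(cons(pair(a, e), a), a)), g(cons(g(e, a), cons(e, e)), e)))  →  g(cons(e, g(cons(pair(a, e), a), a)), g(cons(g(e, a), cons(e, e)), e))   [R1 at ε]
2. g(cons(e, g(cons(pair(a, e), a), a)), g(cons(g(e, a), cons(e, e)), e))  →  g(cons(g(e, a), cons(e, e)), e)   [R1 at ε]
3. g(cons(g(e, a), cons(e, e)), e)  →  e   [R1 at ε]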